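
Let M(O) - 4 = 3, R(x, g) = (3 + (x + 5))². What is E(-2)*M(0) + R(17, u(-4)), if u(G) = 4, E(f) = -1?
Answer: 618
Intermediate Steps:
R(x, g) = (8 + x)² (R(x, g) = (3 + (5 + x))² = (8 + x)²)
M(O) = 7 (M(O) = 4 + 3 = 7)
E(-2)*M(0) + R(17, u(-4)) = -1*7 + (8 + 17)² = -7 + 25² = -7 + 625 = 618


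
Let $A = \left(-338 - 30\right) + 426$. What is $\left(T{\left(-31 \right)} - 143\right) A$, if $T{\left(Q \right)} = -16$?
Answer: $-9222$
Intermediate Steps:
$A = 58$ ($A = -368 + 426 = 58$)
$\left(T{\left(-31 \right)} - 143\right) A = \left(-16 - 143\right) 58 = \left(-159\right) 58 = -9222$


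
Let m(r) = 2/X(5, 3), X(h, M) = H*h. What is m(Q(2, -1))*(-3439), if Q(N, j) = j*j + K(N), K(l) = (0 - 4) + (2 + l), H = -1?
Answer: 6878/5 ≈ 1375.6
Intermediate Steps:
K(l) = -2 + l (K(l) = -4 + (2 + l) = -2 + l)
Q(N, j) = -2 + N + j² (Q(N, j) = j*j + (-2 + N) = j² + (-2 + N) = -2 + N + j²)
X(h, M) = -h
m(r) = -⅖ (m(r) = 2/((-1*5)) = 2/(-5) = 2*(-⅕) = -⅖)
m(Q(2, -1))*(-3439) = -⅖*(-3439) = 6878/5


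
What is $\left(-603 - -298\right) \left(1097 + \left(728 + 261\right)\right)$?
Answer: $-636230$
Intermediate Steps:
$\left(-603 - -298\right) \left(1097 + \left(728 + 261\right)\right) = \left(-603 + 298\right) \left(1097 + 989\right) = \left(-305\right) 2086 = -636230$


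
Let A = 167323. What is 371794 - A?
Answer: 204471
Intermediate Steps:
371794 - A = 371794 - 1*167323 = 371794 - 167323 = 204471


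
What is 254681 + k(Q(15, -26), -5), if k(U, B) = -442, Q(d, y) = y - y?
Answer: 254239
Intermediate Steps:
Q(d, y) = 0
254681 + k(Q(15, -26), -5) = 254681 - 442 = 254239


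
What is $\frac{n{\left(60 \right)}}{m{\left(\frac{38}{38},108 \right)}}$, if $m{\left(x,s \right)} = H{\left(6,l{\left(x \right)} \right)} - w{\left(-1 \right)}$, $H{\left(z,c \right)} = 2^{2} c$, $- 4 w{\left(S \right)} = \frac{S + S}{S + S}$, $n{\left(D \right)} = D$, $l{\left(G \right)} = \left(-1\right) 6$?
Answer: $- \frac{48}{19} \approx -2.5263$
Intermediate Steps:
$l{\left(G \right)} = -6$
$w{\left(S \right)} = - \frac{1}{4}$ ($w{\left(S \right)} = - \frac{\left(S + S\right) \frac{1}{S + S}}{4} = - \frac{2 S \frac{1}{2 S}}{4} = \left(- \frac{1}{4}\right) 1 = - \frac{1}{4}$)
$H{\left(z,c \right)} = 4 c$
$m{\left(x,s \right)} = - \frac{95}{4}$ ($m{\left(x,s \right)} = 4 \left(-6\right) - - \frac{1}{4} = -24 + \frac{1}{4} = - \frac{95}{4}$)
$\frac{n{\left(60 \right)}}{m{\left(\frac{38}{38},108 \right)}} = \frac{60}{- \frac{95}{4}} = 60 \left(- \frac{4}{95}\right) = - \frac{48}{19}$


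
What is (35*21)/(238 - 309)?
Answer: -735/71 ≈ -10.352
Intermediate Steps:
(35*21)/(238 - 309) = 735/(-71) = -1/71*735 = -735/71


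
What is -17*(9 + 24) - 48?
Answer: -609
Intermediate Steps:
-17*(9 + 24) - 48 = -17*33 - 48 = -561 - 48 = -609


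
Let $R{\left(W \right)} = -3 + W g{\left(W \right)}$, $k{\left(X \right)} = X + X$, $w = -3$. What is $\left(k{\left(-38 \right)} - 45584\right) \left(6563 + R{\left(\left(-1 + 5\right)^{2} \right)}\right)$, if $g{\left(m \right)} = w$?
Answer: $-297337920$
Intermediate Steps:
$g{\left(m \right)} = -3$
$k{\left(X \right)} = 2 X$
$R{\left(W \right)} = -3 - 3 W$ ($R{\left(W \right)} = -3 + W \left(-3\right) = -3 - 3 W$)
$\left(k{\left(-38 \right)} - 45584\right) \left(6563 + R{\left(\left(-1 + 5\right)^{2} \right)}\right) = \left(2 \left(-38\right) - 45584\right) \left(6563 - \left(3 + 3 \left(-1 + 5\right)^{2}\right)\right) = \left(-76 - 45584\right) \left(6563 - \left(3 + 3 \cdot 4^{2}\right)\right) = - 45660 \left(6563 - 51\right) = \left(-45660\right) 6512 = -297337920$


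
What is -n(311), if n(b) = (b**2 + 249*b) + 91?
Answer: -174251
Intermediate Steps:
n(b) = 91 + b**2 + 249*b
-n(311) = -(91 + 311**2 + 249*311) = -(91 + 96721 + 77439) = -1*174251 = -174251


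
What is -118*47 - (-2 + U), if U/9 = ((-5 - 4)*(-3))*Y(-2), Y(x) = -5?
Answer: -4329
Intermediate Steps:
U = -1215 (U = 9*(((-5 - 4)*(-3))*(-5)) = 9*(-9*(-3)*(-5)) = 9*(27*(-5)) = 9*(-135) = -1215)
-118*47 - (-2 + U) = -118*47 - (-2 - 1215) = -5546 - 1*(-1217) = -5546 + 1217 = -4329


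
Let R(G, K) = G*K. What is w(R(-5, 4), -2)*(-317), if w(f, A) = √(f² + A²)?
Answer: -634*√101 ≈ -6371.6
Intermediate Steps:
w(f, A) = √(A² + f²)
w(R(-5, 4), -2)*(-317) = √((-2)² + (-5*4)²)*(-317) = √(4 + (-20)²)*(-317) = √(4 + 400)*(-317) = √404*(-317) = (2*√101)*(-317) = -634*√101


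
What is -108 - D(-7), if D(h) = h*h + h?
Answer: -150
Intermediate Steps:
D(h) = h + h**2 (D(h) = h**2 + h = h + h**2)
-108 - D(-7) = -108 - (-7)*(1 - 7) = -108 - (-7)*(-6) = -108 - 1*42 = -108 - 42 = -150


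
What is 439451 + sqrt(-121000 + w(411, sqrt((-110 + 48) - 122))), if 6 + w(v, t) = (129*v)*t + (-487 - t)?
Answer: 439451 + sqrt(-121493 + 106036*I*sqrt(46)) ≈ 4.4e+5 + 652.25*I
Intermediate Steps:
w(v, t) = -493 - t + 129*t*v (w(v, t) = -6 + ((129*v)*t + (-487 - t)) = -6 + (129*t*v + (-487 - t)) = -6 + (-487 - t + 129*t*v) = -493 - t + 129*t*v)
439451 + sqrt(-121000 + w(411, sqrt((-110 + 48) - 122))) = 439451 + sqrt(-121000 + (-493 - sqrt((-110 + 48) - 122) + 129*sqrt((-110 + 48) - 122)*411)) = 439451 + sqrt(-121000 + (-493 - sqrt(-62 - 122) + 129*sqrt(-62 - 122)*411)) = 439451 + sqrt(-121000 + (-493 - sqrt(-184) + 129*sqrt(-184)*411)) = 439451 + sqrt(-121000 + (-493 - 2*I*sqrt(46) + 129*(2*I*sqrt(46))*411)) = 439451 + sqrt(-121000 + (-493 - 2*I*sqrt(46) + 106038*I*sqrt(46))) = 439451 + sqrt(-121000 + (-493 + 106036*I*sqrt(46))) = 439451 + sqrt(-121493 + 106036*I*sqrt(46))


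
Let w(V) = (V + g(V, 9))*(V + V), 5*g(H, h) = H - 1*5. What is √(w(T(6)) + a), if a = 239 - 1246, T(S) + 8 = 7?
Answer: 3*I*√2785/5 ≈ 31.664*I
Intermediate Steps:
g(H, h) = -1 + H/5 (g(H, h) = (H - 1*5)/5 = (H - 5)/5 = (-5 + H)/5 = -1 + H/5)
T(S) = -1 (T(S) = -8 + 7 = -1)
w(V) = 2*V*(-1 + 6*V/5) (w(V) = (V + (-1 + V/5))*(V + V) = (-1 + 6*V/5)*(2*V) = 2*V*(-1 + 6*V/5))
a = -1007
√(w(T(6)) + a) = √((⅖)*(-1)*(-5 + 6*(-1)) - 1007) = √((⅖)*(-1)*(-5 - 6) - 1007) = √((⅖)*(-1)*(-11) - 1007) = √(22/5 - 1007) = √(-5013/5) = 3*I*√2785/5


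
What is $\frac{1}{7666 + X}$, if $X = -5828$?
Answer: $\frac{1}{1838} \approx 0.00054407$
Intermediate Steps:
$\frac{1}{7666 + X} = \frac{1}{7666 - 5828} = \frac{1}{1838}$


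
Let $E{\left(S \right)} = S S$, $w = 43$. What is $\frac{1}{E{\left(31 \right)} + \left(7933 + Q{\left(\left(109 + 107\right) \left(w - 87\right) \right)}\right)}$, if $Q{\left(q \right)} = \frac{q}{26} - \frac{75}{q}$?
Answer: $\frac{41184}{351236485} \approx 0.00011725$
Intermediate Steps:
$E{\left(S \right)} = S^{2}$
$Q{\left(q \right)} = - \frac{75}{q} + \frac{q}{26}$ ($Q{\left(q \right)} = q \frac{1}{26} - \frac{75}{q} = \frac{q}{26} - \frac{75}{q} = - \frac{75}{q} + \frac{q}{26}$)
$\frac{1}{E{\left(31 \right)} + \left(7933 + Q{\left(\left(109 + 107\right) \left(w - 87\right) \right)}\right)} = \frac{1}{31^{2} + \left(7933 + \left(- \frac{75}{\left(109 + 107\right) \left(43 - 87\right)} + \frac{\left(109 + 107\right) \left(43 - 87\right)}{26}\right)\right)} = \frac{1}{961 + \left(7933 + \left(- \frac{75}{216 \left(-44\right)} + \frac{216 \left(-44\right)}{26}\right)\right)} = \frac{1}{961 + \left(7933 + \left(- \frac{75}{-9504} + \frac{1}{26} \left(-9504\right)\right)\right)} = \frac{1}{961 + \left(7933 - \frac{15054011}{41184}\right)} = \frac{1}{961 + \frac{311658661}{41184}} = \frac{1}{\frac{351236485}{41184}} = \frac{41184}{351236485}$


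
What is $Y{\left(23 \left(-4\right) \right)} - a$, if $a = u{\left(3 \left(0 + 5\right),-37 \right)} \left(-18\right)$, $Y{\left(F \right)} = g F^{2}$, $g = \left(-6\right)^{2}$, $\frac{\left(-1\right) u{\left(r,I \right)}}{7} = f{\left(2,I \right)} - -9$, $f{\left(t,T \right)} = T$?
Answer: $308232$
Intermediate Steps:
$u{\left(r,I \right)} = -63 - 7 I$ ($u{\left(r,I \right)} = - 7 \left(I - -9\right) = - 7 \left(I + 9\right) = - 7 \left(9 + I\right) = -63 - 7 I$)
$g = 36$
$Y{\left(F \right)} = 36 F^{2}$
$a = -3528$ ($a = \left(-63 - -259\right) \left(-18\right) = \left(-63 + 259\right) \left(-18\right) = 196 \left(-18\right) = -3528$)
$Y{\left(23 \left(-4\right) \right)} - a = 36 \left(23 \left(-4\right)\right)^{2} - -3528 = 36 \left(-92\right)^{2} + 3528 = 36 \cdot 8464 + 3528 = 304704 + 3528 = 308232$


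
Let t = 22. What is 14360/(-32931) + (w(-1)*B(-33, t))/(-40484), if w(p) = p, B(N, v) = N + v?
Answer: -581712481/1333178604 ≈ -0.43634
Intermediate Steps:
14360/(-32931) + (w(-1)*B(-33, t))/(-40484) = 14360/(-32931) - (-33 + 22)/(-40484) = 14360*(-1/32931) - 1*(-11)*(-1/40484) = -14360/32931 + 11*(-1/40484) = -14360/32931 - 11/40484 = -581712481/1333178604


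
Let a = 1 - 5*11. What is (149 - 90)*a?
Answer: -3186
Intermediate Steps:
a = -54 (a = 1 - 1*55 = 1 - 55 = -54)
(149 - 90)*a = (149 - 90)*(-54) = 59*(-54) = -3186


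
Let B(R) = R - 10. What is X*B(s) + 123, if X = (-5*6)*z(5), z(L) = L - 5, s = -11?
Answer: 123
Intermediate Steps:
B(R) = -10 + R
z(L) = -5 + L
X = 0 (X = (-5*6)*(-5 + 5) = -30*0 = 0)
X*B(s) + 123 = 0*(-10 - 11) + 123 = 0*(-21) + 123 = 0 + 123 = 123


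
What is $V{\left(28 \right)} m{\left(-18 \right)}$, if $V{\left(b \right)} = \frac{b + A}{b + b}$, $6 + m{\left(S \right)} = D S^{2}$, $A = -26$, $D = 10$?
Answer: $\frac{231}{2} \approx 115.5$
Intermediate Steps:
$m{\left(S \right)} = -6 + 10 S^{2}$
$V{\left(b \right)} = \frac{-26 + b}{2 b}$ ($V{\left(b \right)} = \frac{b - 26}{b + b} = \frac{-26 + b}{2 b}$)
$V{\left(28 \right)} m{\left(-18 \right)} = \frac{-26 + 28}{2 \cdot 28} \left(-6 + 10 \left(-18\right)^{2}\right) = \frac{1}{2} \cdot \frac{1}{28} \cdot 2 \left(-6 + 10 \cdot 324\right) = \frac{-6 + 3240}{28} = \frac{1}{28} \cdot 3234 = \frac{231}{2}$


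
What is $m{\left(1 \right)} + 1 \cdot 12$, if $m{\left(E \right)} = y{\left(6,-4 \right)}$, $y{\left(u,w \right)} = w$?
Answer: $8$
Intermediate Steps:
$m{\left(E \right)} = -4$
$m{\left(1 \right)} + 1 \cdot 12 = -4 + 1 \cdot 12 = -4 + 12 = 8$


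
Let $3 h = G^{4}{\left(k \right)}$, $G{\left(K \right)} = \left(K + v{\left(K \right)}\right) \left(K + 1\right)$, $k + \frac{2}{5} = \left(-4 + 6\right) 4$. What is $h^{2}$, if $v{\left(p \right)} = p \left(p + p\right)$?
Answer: $\frac{10462947813157344867549720655298182658304}{59604644775390625} \approx 1.7554 \cdot 10^{23}$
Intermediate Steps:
$v{\left(p \right)} = 2 p^{2}$ ($v{\left(p \right)} = p 2 p = 2 p^{2}$)
$k = \frac{38}{5}$ ($k = - \frac{2}{5} + \left(-4 + 6\right) 4 = - \frac{2}{5} + 2 \cdot 4 = - \frac{2}{5} + 8 = \frac{38}{5} \approx 7.6$)
$G{\left(K \right)} = \left(1 + K\right) \left(K + 2 K^{2}\right)$ ($G{\left(K \right)} = \left(K + 2 K^{2}\right) \left(K + 1\right) = \left(K + 2 K^{2}\right) \left(1 + K\right) = \left(1 + K\right) \left(K + 2 K^{2}\right)$)
$h = \frac{102288551720890763952}{244140625}$ ($h = \frac{\left(\frac{38 \left(1 + 2 \left(\frac{38}{5}\right)^{2} + 3 \cdot \frac{38}{5}\right)}{5}\right)^{4}}{3} = \frac{\left(\frac{38 \left(1 + 2 \cdot \frac{1444}{25} + \frac{114}{5}\right)}{5}\right)^{4}}{3} = \frac{\left(\frac{38 \left(1 + \frac{2888}{25} + \frac{114}{5}\right)}{5}\right)^{4}}{3} = \frac{\left(\frac{38}{5} \cdot \frac{3483}{25}\right)^{4}}{3} = \frac{\left(\frac{132354}{125}\right)^{4}}{3} = \frac{1}{3} \cdot \frac{306865655162672291856}{244140625} = \frac{102288551720890763952}{244140625} \approx 4.1897 \cdot 10^{11}$)
$h^{2} = \left(\frac{102288551720890763952}{244140625}\right)^{2} = \frac{10462947813157344867549720655298182658304}{59604644775390625}$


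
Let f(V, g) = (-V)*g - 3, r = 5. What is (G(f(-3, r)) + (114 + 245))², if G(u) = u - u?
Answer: 128881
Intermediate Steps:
f(V, g) = -3 - V*g (f(V, g) = -V*g - 3 = -3 - V*g)
G(u) = 0
(G(f(-3, r)) + (114 + 245))² = (0 + (114 + 245))² = (0 + 359)² = 359² = 128881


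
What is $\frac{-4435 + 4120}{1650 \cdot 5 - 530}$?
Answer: $- \frac{63}{1544} \approx -0.040803$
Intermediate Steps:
$\frac{-4435 + 4120}{1650 \cdot 5 - 530} = - \frac{315}{8250 - 530} = - \frac{315}{7720} = \left(-315\right) \frac{1}{7720} = - \frac{63}{1544}$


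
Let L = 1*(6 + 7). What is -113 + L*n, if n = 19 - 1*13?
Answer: -35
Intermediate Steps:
L = 13 (L = 1*13 = 13)
n = 6 (n = 19 - 13 = 6)
-113 + L*n = -113 + 13*6 = -113 + 78 = -35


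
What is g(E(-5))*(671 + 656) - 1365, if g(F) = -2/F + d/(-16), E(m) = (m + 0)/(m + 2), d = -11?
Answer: -163607/80 ≈ -2045.1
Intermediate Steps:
E(m) = m/(2 + m)
g(F) = 11/16 - 2/F (g(F) = -2/F - 11/(-16) = -2/F - 11*(-1/16) = -2/F + 11/16 = 11/16 - 2/F)
g(E(-5))*(671 + 656) - 1365 = (11/16 - 2/((-5/(2 - 5))))*(671 + 656) - 1365 = (11/16 - 2/((-5/(-3))))*1327 - 1365 = (11/16 - 2/((-5*(-1/3))))*1327 - 1365 = (11/16 - 2/5/3)*1327 - 1365 = (11/16 - 2*3/5)*1327 - 1365 = (11/16 - 6/5)*1327 - 1365 = -41/80*1327 - 1365 = -54407/80 - 1365 = -163607/80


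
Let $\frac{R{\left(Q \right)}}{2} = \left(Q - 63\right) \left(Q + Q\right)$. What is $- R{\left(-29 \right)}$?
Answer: $-10672$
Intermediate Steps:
$R{\left(Q \right)} = 4 Q \left(-63 + Q\right)$ ($R{\left(Q \right)} = 2 \left(Q - 63\right) \left(Q + Q\right) = 2 \left(-63 + Q\right) 2 Q = 2 \cdot 2 Q \left(-63 + Q\right) = 4 Q \left(-63 + Q\right)$)
$- R{\left(-29 \right)} = - 4 \left(-29\right) \left(-63 - 29\right) = - 4 \left(-29\right) \left(-92\right) = \left(-1\right) 10672 = -10672$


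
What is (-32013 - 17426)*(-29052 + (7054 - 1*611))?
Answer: 1117766351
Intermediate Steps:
(-32013 - 17426)*(-29052 + (7054 - 1*611)) = -49439*(-29052 + (7054 - 611)) = -49439*(-29052 + 6443) = -49439*(-22609) = 1117766351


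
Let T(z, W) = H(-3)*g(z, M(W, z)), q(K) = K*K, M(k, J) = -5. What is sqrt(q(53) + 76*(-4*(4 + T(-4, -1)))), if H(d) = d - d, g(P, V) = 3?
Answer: 3*sqrt(177) ≈ 39.912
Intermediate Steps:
q(K) = K**2
H(d) = 0
T(z, W) = 0 (T(z, W) = 0*3 = 0)
sqrt(q(53) + 76*(-4*(4 + T(-4, -1)))) = sqrt(53**2 + 76*(-4*(4 + 0))) = sqrt(2809 + 76*(-4*4)) = sqrt(2809 + 76*(-16)) = sqrt(2809 - 1216) = sqrt(1593) = 3*sqrt(177)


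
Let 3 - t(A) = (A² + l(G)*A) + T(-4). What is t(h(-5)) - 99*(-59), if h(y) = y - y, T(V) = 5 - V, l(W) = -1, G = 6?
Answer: 5835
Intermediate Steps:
h(y) = 0
t(A) = -6 + A - A² (t(A) = 3 - ((A² - A) + (5 - 1*(-4))) = 3 - ((A² - A) + (5 + 4)) = 3 - ((A² - A) + 9) = 3 - (9 + A² - A) = 3 + (-9 + A - A²) = -6 + A - A²)
t(h(-5)) - 99*(-59) = (-6 + 0 - 1*0²) - 99*(-59) = (-6 + 0 - 1*0) + 5841 = (-6 + 0 + 0) + 5841 = -6 + 5841 = 5835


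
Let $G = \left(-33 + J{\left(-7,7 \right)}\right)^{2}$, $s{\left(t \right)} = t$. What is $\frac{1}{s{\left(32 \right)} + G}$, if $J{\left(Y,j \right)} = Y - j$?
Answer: $\frac{1}{2241} \approx 0.00044623$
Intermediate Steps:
$G = 2209$ ($G = \left(-33 - 14\right)^{2} = \left(-47\right)^{2} = 2209$)
$\frac{1}{s{\left(32 \right)} + G} = \frac{1}{32 + 2209} = \frac{1}{2241}$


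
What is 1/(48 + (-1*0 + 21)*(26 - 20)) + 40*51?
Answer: 354961/174 ≈ 2040.0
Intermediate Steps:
1/(48 + (-1*0 + 21)*(26 - 20)) + 40*51 = 1/(48 + (0 + 21)*6) + 2040 = 1/(48 + 21*6) + 2040 = 1/(48 + 126) + 2040 = 1/174 + 2040 = 354961/174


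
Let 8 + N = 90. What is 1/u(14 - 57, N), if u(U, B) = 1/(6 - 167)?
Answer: -161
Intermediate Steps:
N = 82 (N = -8 + 90 = 82)
u(U, B) = -1/161 (u(U, B) = 1/(-161) = -1/161)
1/u(14 - 57, N) = 1/(-1/161) = -161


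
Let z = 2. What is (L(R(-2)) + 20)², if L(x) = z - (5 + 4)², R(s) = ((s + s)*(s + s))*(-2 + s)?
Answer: 3481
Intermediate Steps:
R(s) = 4*s²*(-2 + s) (R(s) = ((2*s)*(2*s))*(-2 + s) = (4*s²)*(-2 + s) = 4*s²*(-2 + s))
L(x) = -79 (L(x) = 2 - (5 + 4)² = 2 - 1*9² = 2 - 1*81 = 2 - 81 = -79)
(L(R(-2)) + 20)² = (-79 + 20)² = (-59)² = 3481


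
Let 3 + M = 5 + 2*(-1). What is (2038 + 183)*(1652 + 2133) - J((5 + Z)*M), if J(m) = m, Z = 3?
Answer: 8406485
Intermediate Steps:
M = 0 (M = -3 + (5 + 2*(-1)) = -3 + (5 - 2) = -3 + 3 = 0)
(2038 + 183)*(1652 + 2133) - J((5 + Z)*M) = (2038 + 183)*(1652 + 2133) - (5 + 3)*0 = 2221*3785 - 8*0 = 8406485 - 1*0 = 8406485 + 0 = 8406485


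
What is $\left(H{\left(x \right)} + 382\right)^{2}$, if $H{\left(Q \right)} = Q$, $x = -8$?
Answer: $139876$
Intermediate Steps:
$\left(H{\left(x \right)} + 382\right)^{2} = \left(-8 + 382\right)^{2} = 374^{2} = 139876$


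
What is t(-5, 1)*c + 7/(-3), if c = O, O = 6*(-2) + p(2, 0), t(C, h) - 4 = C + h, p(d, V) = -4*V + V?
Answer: -7/3 ≈ -2.3333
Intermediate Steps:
p(d, V) = -3*V
t(C, h) = 4 + C + h (t(C, h) = 4 + (C + h) = 4 + C + h)
O = -12 (O = 6*(-2) - 3*0 = -12 + 0 = -12)
c = -12
t(-5, 1)*c + 7/(-3) = (4 - 5 + 1)*(-12) + 7/(-3) = 0*(-12) + 7*(-⅓) = 0 - 7/3 = -7/3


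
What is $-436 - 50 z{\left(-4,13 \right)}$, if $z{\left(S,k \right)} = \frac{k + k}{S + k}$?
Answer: $- \frac{5224}{9} \approx -580.44$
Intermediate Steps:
$z{\left(S,k \right)} = \frac{2 k}{S + k}$
$-436 - 50 z{\left(-4,13 \right)} = -436 - 50 \cdot 2 \cdot 13 \frac{1}{-4 + 13} = -436 - 50 \cdot 2 \cdot 13 \cdot \frac{1}{9} = -436 - \frac{1300}{9} = - \frac{5224}{9}$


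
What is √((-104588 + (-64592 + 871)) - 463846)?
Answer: 23*I*√1195 ≈ 795.08*I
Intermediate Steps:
√((-104588 + (-64592 + 871)) - 463846) = √((-104588 - 63721) - 463846) = √(-168309 - 463846) = √(-632155) = 23*I*√1195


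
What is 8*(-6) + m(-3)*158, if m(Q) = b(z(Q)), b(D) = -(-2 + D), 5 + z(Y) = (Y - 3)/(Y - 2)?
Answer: 4342/5 ≈ 868.40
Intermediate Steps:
z(Y) = -5 + (-3 + Y)/(-2 + Y) (z(Y) = -5 + (Y - 3)/(Y - 2) = -5 + (-3 + Y)/(-2 + Y))
b(D) = 2 - D
m(Q) = 2 - (7 - 4*Q)/(-2 + Q)
8*(-6) + m(-3)*158 = 8*(-6) + ((-11 + 6*(-3))/(-2 - 3))*158 = -48 + ((-11 - 18)/(-5))*158 = -48 - ⅕*(-29)*158 = -48 + (29/5)*158 = -48 + 4582/5 = 4342/5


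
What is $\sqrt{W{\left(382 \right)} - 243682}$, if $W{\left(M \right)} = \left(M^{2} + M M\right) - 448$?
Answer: $3 \sqrt{5302} \approx 218.44$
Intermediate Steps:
$W{\left(M \right)} = -448 + 2 M^{2}$ ($W{\left(M \right)} = \left(M^{2} + M^{2}\right) - 448 = 2 M^{2} - 448 = -448 + 2 M^{2}$)
$\sqrt{W{\left(382 \right)} - 243682} = \sqrt{\left(-448 + 2 \cdot 382^{2}\right) - 243682} = \sqrt{\left(-448 + 2 \cdot 145924\right) - 243682} = \sqrt{\left(-448 + 291848\right) - 243682} = \sqrt{291400 - 243682} = \sqrt{47718} = 3 \sqrt{5302}$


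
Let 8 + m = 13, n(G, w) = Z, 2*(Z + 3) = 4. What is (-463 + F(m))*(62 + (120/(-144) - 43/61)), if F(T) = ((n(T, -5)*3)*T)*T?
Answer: -5952701/183 ≈ -32528.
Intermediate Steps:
Z = -1 (Z = -3 + (1/2)*4 = -3 + 2 = -1)
n(G, w) = -1
m = 5 (m = -8 + 13 = 5)
F(T) = -3*T**2 (F(T) = ((-1*3)*T)*T = (-3*T)*T = -3*T**2)
(-463 + F(m))*(62 + (120/(-144) - 43/61)) = (-463 - 3*5**2)*(62 + (120/(-144) - 43/61)) = (-463 - 3*25)*(62 + (120*(-1/144) - 43*1/61)) = (-463 - 75)*(62 + (-5/6 - 43/61)) = -538*(62 - 563/366) = -538*22129/366 = -5952701/183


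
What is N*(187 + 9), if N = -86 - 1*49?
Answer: -26460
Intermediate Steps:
N = -135 (N = -86 - 49 = -135)
N*(187 + 9) = -135*(187 + 9) = -135*196 = -26460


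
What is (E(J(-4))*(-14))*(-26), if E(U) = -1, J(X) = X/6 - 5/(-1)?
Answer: -364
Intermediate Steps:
J(X) = 5 + X/6 (J(X) = X*(1/6) - 5*(-1) = X/6 + 5 = 5 + X/6)
(E(J(-4))*(-14))*(-26) = -1*(-14)*(-26) = 14*(-26) = -364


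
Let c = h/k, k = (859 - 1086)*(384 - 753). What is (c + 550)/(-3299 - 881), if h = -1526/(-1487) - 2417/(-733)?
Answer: -16738195730929/127210275616380 ≈ -0.13158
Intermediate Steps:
h = 4712637/1089971 (h = -1526*(-1/1487) - 2417*(-1/733) = 1526/1487 + 2417/733 = 4712637/1089971 ≈ 4.3236)
k = 83763 (k = -227*(-369) = 83763)
c = 1570879/30433080291 (c = (4712637/1089971)/83763 = (4712637/1089971)*(1/83763) = 1570879/30433080291 ≈ 5.1618e-5)
(c + 550)/(-3299 - 881) = (1570879/30433080291 + 550)/(-3299 - 881) = (16738195730929/30433080291)/(-4180) = (16738195730929/30433080291)*(-1/4180) = -16738195730929/127210275616380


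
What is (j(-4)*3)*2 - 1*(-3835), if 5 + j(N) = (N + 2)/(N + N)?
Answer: 7613/2 ≈ 3806.5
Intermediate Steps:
j(N) = -5 + (2 + N)/(2*N) (j(N) = -5 + (N + 2)/(N + N) = -5 + (2 + N)/((2*N)) = -5 + (2 + N)*(1/(2*N)) = -5 + (2 + N)/(2*N))
(j(-4)*3)*2 - 1*(-3835) = ((-9/2 + 1/(-4))*3)*2 - 1*(-3835) = ((-9/2 - ¼)*3)*2 + 3835 = -19/4*3*2 + 3835 = -57/4*2 + 3835 = -57/2 + 3835 = 7613/2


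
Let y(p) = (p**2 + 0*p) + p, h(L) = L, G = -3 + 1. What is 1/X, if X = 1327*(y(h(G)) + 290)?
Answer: 1/387484 ≈ 2.5808e-6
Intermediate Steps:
G = -2
y(p) = p + p**2 (y(p) = (p**2 + 0) + p = p**2 + p = p + p**2)
X = 387484 (X = 1327*(-2*(1 - 2) + 290) = 1327*(-2*(-1) + 290) = 1327*(2 + 290) = 1327*292 = 387484)
1/X = 1/387484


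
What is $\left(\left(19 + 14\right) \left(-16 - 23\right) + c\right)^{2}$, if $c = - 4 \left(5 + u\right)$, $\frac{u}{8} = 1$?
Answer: $1792921$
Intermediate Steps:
$u = 8$ ($u = 8 \cdot 1 = 8$)
$c = -52$ ($c = - 4 \left(5 + 8\right) = \left(-4\right) 13 = -52$)
$\left(\left(19 + 14\right) \left(-16 - 23\right) + c\right)^{2} = \left(\left(19 + 14\right) \left(-16 - 23\right) - 52\right)^{2} = \left(33 \left(-39\right) - 52\right)^{2} = \left(-1287 - 52\right)^{2} = \left(-1339\right)^{2} = 1792921$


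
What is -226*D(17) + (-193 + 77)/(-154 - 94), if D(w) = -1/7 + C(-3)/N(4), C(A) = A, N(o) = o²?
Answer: 130423/1736 ≈ 75.128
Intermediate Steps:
D(w) = -37/112 (D(w) = -1/7 - 3/(4²) = -1*⅐ - 3/16 = -⅐ - 3*1/16 = -⅐ - 3/16 = -37/112)
-226*D(17) + (-193 + 77)/(-154 - 94) = -226*(-37/112) + (-193 + 77)/(-154 - 94) = 4181/56 - 116/(-248) = 4181/56 - 116*(-1/248) = 4181/56 + 29/62 = 130423/1736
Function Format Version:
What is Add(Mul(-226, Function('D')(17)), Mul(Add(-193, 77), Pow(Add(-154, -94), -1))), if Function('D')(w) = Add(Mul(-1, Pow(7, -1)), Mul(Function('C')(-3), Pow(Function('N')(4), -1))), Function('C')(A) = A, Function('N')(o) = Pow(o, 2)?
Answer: Rational(130423, 1736) ≈ 75.128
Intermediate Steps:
Function('D')(w) = Rational(-37, 112) (Function('D')(w) = Add(Mul(-1, Pow(7, -1)), Mul(-3, Pow(Pow(4, 2), -1))) = Add(Mul(-1, Rational(1, 7)), Mul(-3, Pow(16, -1))) = Add(Rational(-1, 7), Mul(-3, Rational(1, 16))) = Add(Rational(-1, 7), Rational(-3, 16)) = Rational(-37, 112))
Add(Mul(-226, Function('D')(17)), Mul(Add(-193, 77), Pow(Add(-154, -94), -1))) = Add(Mul(-226, Rational(-37, 112)), Mul(Add(-193, 77), Pow(Add(-154, -94), -1))) = Add(Rational(4181, 56), Mul(-116, Pow(-248, -1))) = Add(Rational(4181, 56), Mul(-116, Rational(-1, 248))) = Add(Rational(4181, 56), Rational(29, 62)) = Rational(130423, 1736)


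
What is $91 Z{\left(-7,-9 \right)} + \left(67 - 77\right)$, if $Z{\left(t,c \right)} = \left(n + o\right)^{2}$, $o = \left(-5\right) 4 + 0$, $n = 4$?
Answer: $23286$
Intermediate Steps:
$o = -20$ ($o = -20 + 0 = -20$)
$Z{\left(t,c \right)} = 256$ ($Z{\left(t,c \right)} = \left(4 - 20\right)^{2} = \left(-16\right)^{2} = 256$)
$91 Z{\left(-7,-9 \right)} + \left(67 - 77\right) = 91 \cdot 256 + \left(67 - 77\right) = 23296 - 10 = 23286$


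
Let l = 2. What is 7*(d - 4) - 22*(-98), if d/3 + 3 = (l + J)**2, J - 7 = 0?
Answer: 3766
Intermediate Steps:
J = 7 (J = 7 + 0 = 7)
d = 234 (d = -9 + 3*(2 + 7)**2 = -9 + 3*9**2 = -9 + 3*81 = -9 + 243 = 234)
7*(d - 4) - 22*(-98) = 7*(234 - 4) - 22*(-98) = 7*230 + 2156 = 1610 + 2156 = 3766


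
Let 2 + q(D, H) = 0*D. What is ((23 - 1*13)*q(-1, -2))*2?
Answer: -40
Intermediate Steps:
q(D, H) = -2 (q(D, H) = -2 + 0*D = -2 + 0 = -2)
((23 - 1*13)*q(-1, -2))*2 = ((23 - 1*13)*(-2))*2 = ((23 - 13)*(-2))*2 = (10*(-2))*2 = -20*2 = -40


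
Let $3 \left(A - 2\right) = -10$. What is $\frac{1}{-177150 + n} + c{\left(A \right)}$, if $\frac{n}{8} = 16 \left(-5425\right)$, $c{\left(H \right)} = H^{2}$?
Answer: $\frac{13944791}{7843950} \approx 1.7778$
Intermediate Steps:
$A = - \frac{4}{3}$ ($A = 2 + \frac{1}{3} \left(-10\right) = 2 - \frac{10}{3} = - \frac{4}{3} \approx -1.3333$)
$n = -694400$ ($n = 8 \cdot 16 \left(-5425\right) = 8 \left(-86800\right) = -694400$)
$\frac{1}{-177150 + n} + c{\left(A \right)} = \frac{1}{-177150 - 694400} + \left(- \frac{4}{3}\right)^{2} = \frac{1}{-871550} + \frac{16}{9} = - \frac{1}{871550} + \frac{16}{9} = \frac{13944791}{7843950}$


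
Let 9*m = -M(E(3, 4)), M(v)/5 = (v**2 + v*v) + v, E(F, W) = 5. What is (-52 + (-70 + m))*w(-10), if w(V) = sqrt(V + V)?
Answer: -2746*I*sqrt(5)/9 ≈ -682.25*I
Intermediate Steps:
M(v) = 5*v + 10*v**2 (M(v) = 5*((v**2 + v*v) + v) = 5*((v**2 + v**2) + v) = 5*(2*v**2 + v) = 5*(v + 2*v**2) = 5*v + 10*v**2)
w(V) = sqrt(2)*sqrt(V) (w(V) = sqrt(2*V) = sqrt(2)*sqrt(V))
m = -275/9 (m = (-5*5*(1 + 2*5))/9 = (-5*5*(1 + 10))/9 = (-5*5*11)/9 = (-1*275)/9 = (1/9)*(-275) = -275/9 ≈ -30.556)
(-52 + (-70 + m))*w(-10) = (-52 + (-70 - 275/9))*(sqrt(2)*sqrt(-10)) = (-52 - 905/9)*(sqrt(2)*(I*sqrt(10))) = -2746*I*sqrt(5)/9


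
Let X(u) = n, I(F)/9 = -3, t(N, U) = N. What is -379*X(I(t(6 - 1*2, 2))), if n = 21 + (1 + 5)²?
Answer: -21603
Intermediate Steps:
I(F) = -27 (I(F) = 9*(-3) = -27)
n = 57 (n = 21 + 6² = 21 + 36 = 57)
X(u) = 57
-379*X(I(t(6 - 1*2, 2))) = -379*57 = -21603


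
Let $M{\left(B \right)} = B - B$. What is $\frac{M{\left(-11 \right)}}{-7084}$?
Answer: $0$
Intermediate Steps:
$M{\left(B \right)} = 0$
$\frac{M{\left(-11 \right)}}{-7084} = \frac{0}{-7084} = 0 \left(- \frac{1}{7084}\right) = 0$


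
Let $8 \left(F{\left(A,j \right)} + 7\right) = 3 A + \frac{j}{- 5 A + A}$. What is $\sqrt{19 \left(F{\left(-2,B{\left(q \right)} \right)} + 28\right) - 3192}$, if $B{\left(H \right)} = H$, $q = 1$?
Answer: $\frac{i \sqrt{179645}}{8} \approx 52.981 i$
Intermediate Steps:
$F{\left(A,j \right)} = -7 + \frac{3 A}{8} - \frac{j}{32 A}$ ($F{\left(A,j \right)} = -7 + \frac{3 A + \frac{j}{- 5 A + A}}{8} = -7 + \frac{3 A + \frac{j}{\left(-4\right) A}}{8} = -7 + \frac{3 A + - \frac{1}{4 A} j}{8} = -7 + \frac{3 A - \frac{j}{4 A}}{8} = -7 + \left(\frac{3 A}{8} - \frac{j}{32 A}\right) = -7 + \frac{3 A}{8} - \frac{j}{32 A}$)
$\sqrt{19 \left(F{\left(-2,B{\left(q \right)} \right)} + 28\right) - 3192} = \sqrt{19 \left(\left(-7 + \frac{3}{8} \left(-2\right) - \frac{1}{32 \left(-2\right)}\right) + 28\right) - 3192} = \sqrt{19 \left(\left(-7 - \frac{3}{4} - \frac{1}{32} \left(- \frac{1}{2}\right)\right) + 28\right) - 3192} = \sqrt{19 \left(\left(-7 - \frac{3}{4} + \frac{1}{64}\right) + 28\right) - 3192} = \sqrt{19 \left(- \frac{495}{64} + 28\right) - 3192} = \sqrt{19 \cdot \frac{1297}{64} - 3192} = \sqrt{\frac{24643}{64} - 3192} = \sqrt{- \frac{179645}{64}} = \frac{i \sqrt{179645}}{8}$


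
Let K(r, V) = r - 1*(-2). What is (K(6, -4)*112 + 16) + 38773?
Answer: 39685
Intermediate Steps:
K(r, V) = 2 + r (K(r, V) = r + 2 = 2 + r)
(K(6, -4)*112 + 16) + 38773 = ((2 + 6)*112 + 16) + 38773 = (8*112 + 16) + 38773 = (896 + 16) + 38773 = 912 + 38773 = 39685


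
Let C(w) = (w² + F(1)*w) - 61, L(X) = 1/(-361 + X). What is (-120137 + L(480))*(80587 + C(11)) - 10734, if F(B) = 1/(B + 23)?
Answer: -4611846788847/476 ≈ -9.6888e+9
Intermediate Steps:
F(B) = 1/(23 + B)
C(w) = -61 + w² + w/24 (C(w) = (w² + w/(23 + 1)) - 61 = (w² + w/24) - 61 = -61 + w² + w/24)
(-120137 + L(480))*(80587 + C(11)) - 10734 = (-120137 + 1/(-361 + 480))*(80587 + (-61 + 11² + (1/24)*11)) - 10734 = (-120137 + 1/119)*(80587 + (-61 + 121 + 11/24)) - 10734 = (-120137 + 1/119)*(80587 + 1451/24) - 10734 = -14296302/119*1935539/24 - 10734 = -4611841679463/476 - 10734 = -4611846788847/476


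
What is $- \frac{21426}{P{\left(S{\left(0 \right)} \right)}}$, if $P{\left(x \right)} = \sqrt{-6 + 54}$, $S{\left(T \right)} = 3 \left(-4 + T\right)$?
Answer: $- \frac{3571 \sqrt{3}}{2} \approx -3092.6$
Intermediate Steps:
$S{\left(T \right)} = -12 + 3 T$
$P{\left(x \right)} = 4 \sqrt{3}$ ($P{\left(x \right)} = \sqrt{48} = 4 \sqrt{3}$)
$- \frac{21426}{P{\left(S{\left(0 \right)} \right)}} = - \frac{21426}{4 \sqrt{3}} = - 21426 \frac{\sqrt{3}}{12} = - \frac{3571 \sqrt{3}}{2}$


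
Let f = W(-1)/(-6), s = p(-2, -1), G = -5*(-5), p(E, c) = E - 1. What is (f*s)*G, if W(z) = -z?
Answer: 25/2 ≈ 12.500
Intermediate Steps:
p(E, c) = -1 + E
G = 25
s = -3 (s = -1 - 2 = -3)
f = -⅙ (f = -1*(-1)/(-6) = 1*(-⅙) = -⅙ ≈ -0.16667)
(f*s)*G = -⅙*(-3)*25 = (½)*25 = 25/2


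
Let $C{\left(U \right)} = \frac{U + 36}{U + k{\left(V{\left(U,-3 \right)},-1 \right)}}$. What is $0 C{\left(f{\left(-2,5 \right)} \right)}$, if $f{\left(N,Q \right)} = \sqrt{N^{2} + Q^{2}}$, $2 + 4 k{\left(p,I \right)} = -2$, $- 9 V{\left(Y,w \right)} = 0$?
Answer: $0$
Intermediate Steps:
$V{\left(Y,w \right)} = 0$ ($V{\left(Y,w \right)} = \left(- \frac{1}{9}\right) 0 = 0$)
$k{\left(p,I \right)} = -1$ ($k{\left(p,I \right)} = - \frac{1}{2} + \frac{1}{4} \left(-2\right) = - \frac{1}{2} - \frac{1}{2} = -1$)
$C{\left(U \right)} = \frac{36 + U}{-1 + U}$ ($C{\left(U \right)} = \frac{U + 36}{U - 1} = \frac{36 + U}{-1 + U}$)
$0 C{\left(f{\left(-2,5 \right)} \right)} = 0 \frac{36 + \sqrt{\left(-2\right)^{2} + 5^{2}}}{-1 + \sqrt{\left(-2\right)^{2} + 5^{2}}} = 0 \frac{36 + \sqrt{4 + 25}}{-1 + \sqrt{4 + 25}} = 0 \frac{36 + \sqrt{29}}{-1 + \sqrt{29}} = 0$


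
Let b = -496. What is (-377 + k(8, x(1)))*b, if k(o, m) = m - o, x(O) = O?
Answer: 190464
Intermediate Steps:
(-377 + k(8, x(1)))*b = (-377 + (1 - 1*8))*(-496) = (-377 + (1 - 8))*(-496) = (-377 - 7)*(-496) = -384*(-496) = 190464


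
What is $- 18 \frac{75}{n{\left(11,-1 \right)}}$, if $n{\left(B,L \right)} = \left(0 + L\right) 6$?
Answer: $225$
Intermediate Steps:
$n{\left(B,L \right)} = 6 L$ ($n{\left(B,L \right)} = L 6 = 6 L$)
$- 18 \frac{75}{n{\left(11,-1 \right)}} = - 18 \frac{75}{6 \left(-1\right)} = - 18 \frac{75}{-6} = - 18 \cdot 75 \left(- \frac{1}{6}\right) = \left(-18\right) \left(- \frac{25}{2}\right) = 225$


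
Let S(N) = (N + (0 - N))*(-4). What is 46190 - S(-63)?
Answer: 46190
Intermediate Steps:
S(N) = 0 (S(N) = (N - N)*(-4) = 0*(-4) = 0)
46190 - S(-63) = 46190 - 1*0 = 46190 + 0 = 46190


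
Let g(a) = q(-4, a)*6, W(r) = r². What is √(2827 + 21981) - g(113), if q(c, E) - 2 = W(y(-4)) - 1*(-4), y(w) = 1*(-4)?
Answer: -132 + 2*√6202 ≈ 25.506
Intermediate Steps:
y(w) = -4
q(c, E) = 22 (q(c, E) = 2 + ((-4)² - 1*(-4)) = 2 + (16 + 4) = 2 + 20 = 22)
g(a) = 132 (g(a) = 22*6 = 132)
√(2827 + 21981) - g(113) = √(2827 + 21981) - 1*132 = √24808 - 132 = 2*√6202 - 132 = -132 + 2*√6202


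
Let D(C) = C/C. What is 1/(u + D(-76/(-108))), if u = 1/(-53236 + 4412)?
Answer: 48824/48823 ≈ 1.0000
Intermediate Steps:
D(C) = 1
u = -1/48824 (u = 1/(-48824) = -1/48824 ≈ -2.0482e-5)
1/(u + D(-76/(-108))) = 1/(-1/48824 + 1) = 1/(48823/48824) = 48824/48823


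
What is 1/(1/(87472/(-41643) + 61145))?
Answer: 363739109/5949 ≈ 61143.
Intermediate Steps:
1/(1/(87472/(-41643) + 61145)) = 1/(1/(87472*(-1/41643) + 61145)) = 1/(1/(-12496/5949 + 61145)) = 1/(1/(363739109/5949)) = 1/(5949/363739109) = 363739109/5949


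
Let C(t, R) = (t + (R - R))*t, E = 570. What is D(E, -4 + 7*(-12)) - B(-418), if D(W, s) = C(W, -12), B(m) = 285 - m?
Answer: 324197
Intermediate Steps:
C(t, R) = t² (C(t, R) = (t + 0)*t = t*t = t²)
D(W, s) = W²
D(E, -4 + 7*(-12)) - B(-418) = 570² - (285 - 1*(-418)) = 324900 - (285 + 418) = 324900 - 1*703 = 324900 - 703 = 324197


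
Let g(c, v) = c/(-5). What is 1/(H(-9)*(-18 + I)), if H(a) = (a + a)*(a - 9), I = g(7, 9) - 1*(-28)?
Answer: 5/13932 ≈ 0.00035889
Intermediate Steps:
g(c, v) = -c/5 (g(c, v) = c*(-1/5) = -c/5)
I = 133/5 (I = -1/5*7 - 1*(-28) = -7/5 + 28 = 133/5 ≈ 26.600)
H(a) = 2*a*(-9 + a) (H(a) = (2*a)*(-9 + a) = 2*a*(-9 + a))
1/(H(-9)*(-18 + I)) = 1/((2*(-9)*(-9 - 9))*(-18 + 133/5)) = 1/((2*(-9)*(-18))*(43/5)) = 1/(324*(43/5)) = 1/(13932/5) = 5/13932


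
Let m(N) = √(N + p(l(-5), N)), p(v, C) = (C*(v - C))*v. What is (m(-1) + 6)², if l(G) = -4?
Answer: (6 + I*√13)² ≈ 23.0 + 43.267*I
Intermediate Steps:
p(v, C) = C*v*(v - C)
m(N) = √(N - 4*N*(-4 - N)) (m(N) = √(N + N*(-4)*(-4 - N)) = √(N - 4*N*(-4 - N)))
(m(-1) + 6)² = (√(-(17 + 4*(-1))) + 6)² = (√(-(17 - 4)) + 6)² = (√(-1*13) + 6)² = (√(-13) + 6)² = (I*√13 + 6)² = (6 + I*√13)²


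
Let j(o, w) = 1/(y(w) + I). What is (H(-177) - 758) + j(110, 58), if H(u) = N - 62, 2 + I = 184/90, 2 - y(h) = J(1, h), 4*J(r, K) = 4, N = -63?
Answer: -41456/47 ≈ -882.04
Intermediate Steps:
J(r, K) = 1 (J(r, K) = (¼)*4 = 1)
y(h) = 1 (y(h) = 2 - 1*1 = 2 - 1 = 1)
I = 2/45 (I = -2 + 184/90 = -2 + 184*(1/90) = -2 + 92/45 = 2/45 ≈ 0.044444)
j(o, w) = 45/47 (j(o, w) = 1/(1 + 2/45) = 1/(47/45) = 45/47)
H(u) = -125 (H(u) = -63 - 62 = -125)
(H(-177) - 758) + j(110, 58) = (-125 - 758) + 45/47 = -883 + 45/47 = -41456/47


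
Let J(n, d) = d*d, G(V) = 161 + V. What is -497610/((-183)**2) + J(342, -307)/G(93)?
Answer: 336656869/945134 ≈ 356.20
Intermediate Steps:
J(n, d) = d**2
-497610/((-183)**2) + J(342, -307)/G(93) = -497610/((-183)**2) + (-307)**2/(161 + 93) = -497610/33489 + 94249/254 = -497610*1/33489 + 94249*(1/254) = -55290/3721 + 94249/254 = 336656869/945134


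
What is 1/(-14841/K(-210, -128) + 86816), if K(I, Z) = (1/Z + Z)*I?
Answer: 573475/49786488992 ≈ 1.1519e-5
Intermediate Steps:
K(I, Z) = I*(Z + 1/Z) (K(I, Z) = (Z + 1/Z)*I = I*(Z + 1/Z))
1/(-14841/K(-210, -128) + 86816) = 1/(-14841/(-210*(-128) - 210/(-128)) + 86816) = 1/(-14841/(26880 - 210*(-1/128)) + 86816) = 1/(-14841/(26880 + 105/64) + 86816) = 1/(-14841/1720425/64 + 86816) = 1/(-14841*64/1720425 + 86816) = 1/(-316608/573475 + 86816) = 1/(49786488992/573475) = 573475/49786488992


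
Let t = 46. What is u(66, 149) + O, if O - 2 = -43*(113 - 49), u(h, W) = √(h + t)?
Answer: -2750 + 4*√7 ≈ -2739.4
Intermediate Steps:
u(h, W) = √(46 + h) (u(h, W) = √(h + 46) = √(46 + h))
O = -2750 (O = 2 - 43*(113 - 49) = 2 - 43*64 = 2 - 2752 = -2750)
u(66, 149) + O = √(46 + 66) - 2750 = √112 - 2750 = 4*√7 - 2750 = -2750 + 4*√7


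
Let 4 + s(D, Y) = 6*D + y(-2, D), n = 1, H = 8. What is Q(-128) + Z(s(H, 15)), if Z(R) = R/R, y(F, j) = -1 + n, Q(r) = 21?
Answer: 22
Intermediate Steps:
y(F, j) = 0 (y(F, j) = -1 + 1 = 0)
s(D, Y) = -4 + 6*D (s(D, Y) = -4 + (6*D + 0) = -4 + 6*D)
Z(R) = 1
Q(-128) + Z(s(H, 15)) = 21 + 1 = 22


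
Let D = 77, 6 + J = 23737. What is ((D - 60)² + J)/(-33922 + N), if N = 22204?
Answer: -12010/5859 ≈ -2.0498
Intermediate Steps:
J = 23731 (J = -6 + 23737 = 23731)
((D - 60)² + J)/(-33922 + N) = ((77 - 60)² + 23731)/(-33922 + 22204) = (17² + 23731)/(-11718) = (289 + 23731)*(-1/11718) = 24020*(-1/11718) = -12010/5859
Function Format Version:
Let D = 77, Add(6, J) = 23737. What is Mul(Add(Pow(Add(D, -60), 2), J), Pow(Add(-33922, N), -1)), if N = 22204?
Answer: Rational(-12010, 5859) ≈ -2.0498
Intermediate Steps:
J = 23731 (J = Add(-6, 23737) = 23731)
Mul(Add(Pow(Add(D, -60), 2), J), Pow(Add(-33922, N), -1)) = Mul(Add(Pow(Add(77, -60), 2), 23731), Pow(Add(-33922, 22204), -1)) = Mul(Add(Pow(17, 2), 23731), Pow(-11718, -1)) = Mul(Add(289, 23731), Rational(-1, 11718)) = Mul(24020, Rational(-1, 11718)) = Rational(-12010, 5859)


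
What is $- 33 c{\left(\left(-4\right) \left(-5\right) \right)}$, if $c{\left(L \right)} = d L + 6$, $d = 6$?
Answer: $-4158$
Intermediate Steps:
$c{\left(L \right)} = 6 + 6 L$ ($c{\left(L \right)} = 6 L + 6 = 6 + 6 L$)
$- 33 c{\left(\left(-4\right) \left(-5\right) \right)} = - 33 \left(6 + 6 \left(\left(-4\right) \left(-5\right)\right)\right) = - 33 \left(6 + 6 \cdot 20\right) = - 33 \left(6 + 120\right) = \left(-33\right) 126 = -4158$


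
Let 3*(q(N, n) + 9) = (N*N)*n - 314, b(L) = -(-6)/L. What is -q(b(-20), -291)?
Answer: 36719/300 ≈ 122.40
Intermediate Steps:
b(L) = 6/L
q(N, n) = -341/3 + n*N²/3 (q(N, n) = -9 + ((N*N)*n - 314)/3 = -9 + (N²*n - 314)/3 = -9 + (n*N² - 314)/3 = -9 + (-314 + n*N²)/3 = -9 + (-314/3 + n*N²/3) = -341/3 + n*N²/3)
-q(b(-20), -291) = -(-341/3 + (⅓)*(-291)*(6/(-20))²) = -(-341/3 + (⅓)*(-291)*(6*(-1/20))²) = -(-341/3 + (⅓)*(-291)*(-3/10)²) = -(-341/3 + (⅓)*(-291)*(9/100)) = -(-341/3 - 873/100) = -1*(-36719/300) = 36719/300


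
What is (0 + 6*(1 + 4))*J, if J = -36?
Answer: -1080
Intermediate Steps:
(0 + 6*(1 + 4))*J = (0 + 6*(1 + 4))*(-36) = (0 + 6*5)*(-36) = (0 + 30)*(-36) = 30*(-36) = -1080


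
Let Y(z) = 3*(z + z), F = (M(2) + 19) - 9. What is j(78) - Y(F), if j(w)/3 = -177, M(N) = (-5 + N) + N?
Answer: -585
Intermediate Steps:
M(N) = -5 + 2*N
j(w) = -531 (j(w) = 3*(-177) = -531)
F = 9 (F = ((-5 + 2*2) + 19) - 9 = ((-5 + 4) + 19) - 9 = (-1 + 19) - 9 = 18 - 9 = 9)
Y(z) = 6*z (Y(z) = 3*(2*z) = 6*z)
j(78) - Y(F) = -531 - 6*9 = -531 - 1*54 = -531 - 54 = -585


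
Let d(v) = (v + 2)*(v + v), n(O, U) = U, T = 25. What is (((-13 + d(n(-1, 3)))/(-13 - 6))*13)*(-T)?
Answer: 5525/19 ≈ 290.79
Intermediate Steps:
d(v) = 2*v*(2 + v) (d(v) = (2 + v)*(2*v) = 2*v*(2 + v))
(((-13 + d(n(-1, 3)))/(-13 - 6))*13)*(-T) = (((-13 + 2*3*(2 + 3))/(-13 - 6))*13)*(-1*25) = (((-13 + 2*3*5)/(-19))*13)*(-25) = (((-13 + 30)*(-1/19))*13)*(-25) = ((17*(-1/19))*13)*(-25) = -17/19*13*(-25) = -221/19*(-25) = 5525/19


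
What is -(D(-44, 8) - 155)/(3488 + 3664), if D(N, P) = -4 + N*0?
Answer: 53/2384 ≈ 0.022232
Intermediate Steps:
D(N, P) = -4 (D(N, P) = -4 + 0 = -4)
-(D(-44, 8) - 155)/(3488 + 3664) = -(-4 - 155)/(3488 + 3664) = -(-159)/7152 = -1*(-53/2384) = 53/2384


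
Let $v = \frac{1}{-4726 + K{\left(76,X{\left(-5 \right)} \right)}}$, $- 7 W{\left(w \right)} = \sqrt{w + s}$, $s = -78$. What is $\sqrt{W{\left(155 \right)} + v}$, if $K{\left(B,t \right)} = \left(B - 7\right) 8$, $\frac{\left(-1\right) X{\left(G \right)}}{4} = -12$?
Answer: $\frac{\sqrt{-204526 - 121955932 \sqrt{77}}}{29218} \approx 1.1197 i$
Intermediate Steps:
$X{\left(G \right)} = 48$ ($X{\left(G \right)} = \left(-4\right) \left(-12\right) = 48$)
$K{\left(B,t \right)} = -56 + 8 B$ ($K{\left(B,t \right)} = \left(-7 + B\right) 8 = -56 + 8 B$)
$W{\left(w \right)} = - \frac{\sqrt{-78 + w}}{7}$ ($W{\left(w \right)} = - \frac{\sqrt{w - 78}}{7} = - \frac{\sqrt{-78 + w}}{7}$)
$v = - \frac{1}{4174}$ ($v = \frac{1}{-4726 + \left(-56 + 8 \cdot 76\right)} = \frac{1}{-4726 + \left(-56 + 608\right)} = \frac{1}{-4726 + 552} = \frac{1}{-4174} = - \frac{1}{4174} \approx -0.00023958$)
$\sqrt{W{\left(155 \right)} + v} = \sqrt{- \frac{\sqrt{-78 + 155}}{7} - \frac{1}{4174}} = \sqrt{- \frac{\sqrt{77}}{7} - \frac{1}{4174}} = \sqrt{- \frac{1}{4174} - \frac{\sqrt{77}}{7}}$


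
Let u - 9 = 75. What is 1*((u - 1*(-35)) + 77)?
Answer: 196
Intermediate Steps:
u = 84 (u = 9 + 75 = 84)
1*((u - 1*(-35)) + 77) = 1*((84 - 1*(-35)) + 77) = 1*((84 + 35) + 77) = 1*(119 + 77) = 1*196 = 196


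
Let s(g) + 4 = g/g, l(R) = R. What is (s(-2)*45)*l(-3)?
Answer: 405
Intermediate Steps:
s(g) = -3 (s(g) = -4 + g/g = -4 + 1 = -3)
(s(-2)*45)*l(-3) = -3*45*(-3) = -135*(-3) = 405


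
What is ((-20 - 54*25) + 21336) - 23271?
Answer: -3305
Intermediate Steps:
((-20 - 54*25) + 21336) - 23271 = ((-20 - 1350) + 21336) - 23271 = (-1370 + 21336) - 23271 = 19966 - 23271 = -3305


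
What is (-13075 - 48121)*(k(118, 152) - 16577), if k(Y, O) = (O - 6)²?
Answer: -290007844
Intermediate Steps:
k(Y, O) = (-6 + O)²
(-13075 - 48121)*(k(118, 152) - 16577) = (-13075 - 48121)*((-6 + 152)² - 16577) = -61196*(146² - 16577) = -61196*(21316 - 16577) = -61196*4739 = -290007844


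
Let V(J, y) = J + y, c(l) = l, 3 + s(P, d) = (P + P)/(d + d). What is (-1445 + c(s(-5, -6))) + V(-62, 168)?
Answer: -8047/6 ≈ -1341.2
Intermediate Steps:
s(P, d) = -3 + P/d (s(P, d) = -3 + (P + P)/(d + d) = -3 + (2*P)/((2*d)) = -3 + (2*P)*(1/(2*d)) = -3 + P/d)
(-1445 + c(s(-5, -6))) + V(-62, 168) = (-1445 + (-3 - 5/(-6))) + (-62 + 168) = (-1445 + (-3 - 5*(-⅙))) + 106 = (-1445 + (-3 + ⅚)) + 106 = (-1445 - 13/6) + 106 = -8683/6 + 106 = -8047/6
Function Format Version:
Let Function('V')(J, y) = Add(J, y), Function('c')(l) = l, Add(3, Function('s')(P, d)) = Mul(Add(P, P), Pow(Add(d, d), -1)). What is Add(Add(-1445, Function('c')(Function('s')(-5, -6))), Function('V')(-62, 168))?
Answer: Rational(-8047, 6) ≈ -1341.2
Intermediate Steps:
Function('s')(P, d) = Add(-3, Mul(P, Pow(d, -1))) (Function('s')(P, d) = Add(-3, Mul(Add(P, P), Pow(Add(d, d), -1))) = Add(-3, Mul(Mul(2, P), Pow(Mul(2, d), -1))) = Add(-3, Mul(Mul(2, P), Mul(Rational(1, 2), Pow(d, -1)))) = Add(-3, Mul(P, Pow(d, -1))))
Add(Add(-1445, Function('c')(Function('s')(-5, -6))), Function('V')(-62, 168)) = Add(Add(-1445, Add(-3, Mul(-5, Pow(-6, -1)))), Add(-62, 168)) = Add(Add(-1445, Add(-3, Mul(-5, Rational(-1, 6)))), 106) = Add(Add(-1445, Add(-3, Rational(5, 6))), 106) = Add(Add(-1445, Rational(-13, 6)), 106) = Add(Rational(-8683, 6), 106) = Rational(-8047, 6)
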